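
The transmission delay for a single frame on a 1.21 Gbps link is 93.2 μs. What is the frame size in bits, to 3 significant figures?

113000 bits

L = R × t_tx = 1210000000 b/s × 9.32e-05 s = 112772 bits.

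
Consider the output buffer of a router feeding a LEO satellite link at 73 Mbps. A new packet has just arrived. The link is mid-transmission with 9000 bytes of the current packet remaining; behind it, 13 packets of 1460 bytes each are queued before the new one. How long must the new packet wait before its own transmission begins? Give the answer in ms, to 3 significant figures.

Each queued packet: L/R = 11680/73000000 = 0.16 ms.
13 queued → 2.08 ms.
Plus remaining 72000 bits of current packet: 0.986301 ms.
Queuing delay = 3.07 ms.

3.07 ms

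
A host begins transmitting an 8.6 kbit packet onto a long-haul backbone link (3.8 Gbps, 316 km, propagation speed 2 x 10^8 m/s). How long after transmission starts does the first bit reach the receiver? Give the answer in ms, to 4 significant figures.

First bit experiences only propagation delay: d/s = 316000/200000000 = 1.580 ms.

1.580 ms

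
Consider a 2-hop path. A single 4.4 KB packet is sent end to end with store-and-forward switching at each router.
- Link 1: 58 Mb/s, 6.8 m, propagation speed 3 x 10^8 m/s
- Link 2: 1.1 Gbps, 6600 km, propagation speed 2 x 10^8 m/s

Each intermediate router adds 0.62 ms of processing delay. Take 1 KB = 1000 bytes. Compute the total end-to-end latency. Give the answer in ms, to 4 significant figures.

34.26 ms

L = 35200 bits.
Transmission delays (L/R per hop): 0.606897, 0.032 ms; sum = 0.638897 ms.
Propagation delays (d/s per hop): 2.26667e-05, 33 ms; sum = 33 ms.
Processing at 1 router(s): 1 × 0.62 ms = 0.62 ms.
End-to-end = 34.26 ms.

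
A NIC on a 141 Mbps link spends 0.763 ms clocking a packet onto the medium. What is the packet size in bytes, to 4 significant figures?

13450 bytes

L = R × t_tx = 141000000 b/s × 0.000763 s = 107583 bits.
In bytes: 107583 / 8 = 13450 bytes.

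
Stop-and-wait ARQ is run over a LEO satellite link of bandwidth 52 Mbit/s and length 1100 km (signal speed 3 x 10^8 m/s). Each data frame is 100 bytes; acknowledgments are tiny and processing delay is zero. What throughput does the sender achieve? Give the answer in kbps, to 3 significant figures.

109 kbps

t_tx = L/R = 800/52000000 = 1.53846e-05 s.
t_prop = 1100000/300000000 = 0.00366667 s; RTT = 0.00733333 s.
Cycle = t_tx + RTT = 0.00734872 s.
Throughput = L / cycle = 800 / 0.00734872 = 109 kbps.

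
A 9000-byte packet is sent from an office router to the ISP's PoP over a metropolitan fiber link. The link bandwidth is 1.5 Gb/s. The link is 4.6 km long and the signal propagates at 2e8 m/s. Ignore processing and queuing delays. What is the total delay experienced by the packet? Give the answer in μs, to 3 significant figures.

L = 9000 × 8 = 72000 bits.
Transmission delay = L/R = 72000 / 1500000000 = 48 μs.
Propagation delay = d/s = 4600 m / 200000000 m/s = 23 μs.
Total = 71.0 μs.

71.0 μs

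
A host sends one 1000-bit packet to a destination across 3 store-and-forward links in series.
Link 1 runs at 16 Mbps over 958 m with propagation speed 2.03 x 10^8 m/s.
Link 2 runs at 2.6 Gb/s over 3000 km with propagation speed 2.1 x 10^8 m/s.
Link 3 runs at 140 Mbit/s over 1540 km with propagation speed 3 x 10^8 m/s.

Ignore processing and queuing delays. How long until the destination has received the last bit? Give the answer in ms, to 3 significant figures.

19.5 ms

Transmission delays (L/R per hop): 0.0625, 0.000384615, 0.00714286 ms; sum = 0.0700275 ms.
Propagation delays (d/s per hop): 0.00471921, 14.2857, 5.13333 ms; sum = 19.4238 ms.
End-to-end = 19.5 ms.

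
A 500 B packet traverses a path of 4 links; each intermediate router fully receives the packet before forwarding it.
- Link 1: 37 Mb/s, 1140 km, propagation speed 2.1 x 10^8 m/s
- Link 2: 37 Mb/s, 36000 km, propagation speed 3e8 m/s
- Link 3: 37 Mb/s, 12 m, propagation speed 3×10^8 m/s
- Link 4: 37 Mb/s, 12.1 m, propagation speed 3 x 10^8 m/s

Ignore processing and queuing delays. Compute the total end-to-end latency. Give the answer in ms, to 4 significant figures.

L = 500 × 8 = 4000 bits.
Transmission delay per hop = L/R = 4000/37000000 = 0.108108 ms; 4 hops → 0.432432 ms.
Propagation delays (d/s per hop): 5.42857, 120, 4e-05, 4.03333e-05 ms; sum = 125.429 ms.
End-to-end = 125.9 ms.

125.9 ms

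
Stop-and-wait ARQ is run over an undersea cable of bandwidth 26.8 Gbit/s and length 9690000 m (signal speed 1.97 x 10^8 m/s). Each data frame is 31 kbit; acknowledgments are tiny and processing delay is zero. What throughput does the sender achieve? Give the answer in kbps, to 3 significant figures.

315 kbps

t_tx = L/R = 31000/26800000000 = 1.15672e-06 s.
t_prop = 9690000/197000000 = 0.0491878 s; RTT = 0.0983756 s.
Cycle = t_tx + RTT = 0.0983768 s.
Throughput = L / cycle = 31000 / 0.0983768 = 315 kbps.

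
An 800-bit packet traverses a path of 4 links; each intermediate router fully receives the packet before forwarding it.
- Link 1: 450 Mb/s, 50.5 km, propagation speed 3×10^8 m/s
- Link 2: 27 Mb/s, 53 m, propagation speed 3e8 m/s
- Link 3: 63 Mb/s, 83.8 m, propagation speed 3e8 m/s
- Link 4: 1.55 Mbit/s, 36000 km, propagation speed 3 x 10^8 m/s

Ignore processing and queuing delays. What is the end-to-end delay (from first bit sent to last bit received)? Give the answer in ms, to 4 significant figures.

120.7 ms

Transmission delays (L/R per hop): 0.00177778, 0.0296296, 0.0126984, 0.516129 ms; sum = 0.560235 ms.
Propagation delays (d/s per hop): 0.168333, 0.000176667, 0.000279333, 120 ms; sum = 120.169 ms.
End-to-end = 120.7 ms.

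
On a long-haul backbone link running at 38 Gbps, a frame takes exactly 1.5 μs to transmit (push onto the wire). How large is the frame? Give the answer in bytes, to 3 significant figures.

L = R × t_tx = 38000000000 b/s × 1.5e-06 s = 57000 bits.
In bytes: 57000 / 8 = 7130 bytes.

7130 bytes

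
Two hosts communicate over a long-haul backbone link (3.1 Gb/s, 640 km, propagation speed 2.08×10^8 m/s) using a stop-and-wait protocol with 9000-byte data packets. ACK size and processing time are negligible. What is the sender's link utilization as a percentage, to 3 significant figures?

t_tx = L/R = 72000/3100000000 = 2.32258e-05 s.
t_prop = 640000/208000000 = 0.00307692 s; RTT = 0.00615385 s.
Cycle = t_tx + RTT = 0.00617707 s.
Utilization = t_tx / cycle = 2.32258e-05/0.00617707 = 0.376 %.

0.376 %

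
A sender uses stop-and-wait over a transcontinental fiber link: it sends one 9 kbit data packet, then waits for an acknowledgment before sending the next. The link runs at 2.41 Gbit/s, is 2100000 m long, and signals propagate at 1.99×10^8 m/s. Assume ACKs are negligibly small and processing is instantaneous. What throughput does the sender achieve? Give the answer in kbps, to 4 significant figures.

t_tx = L/R = 9000/2410000000 = 3.73444e-06 s.
t_prop = 2100000/199000000 = 0.0105528 s; RTT = 0.0211055 s.
Cycle = t_tx + RTT = 0.0211093 s.
Throughput = L / cycle = 9000 / 0.0211093 = 426.4 kbps.

426.4 kbps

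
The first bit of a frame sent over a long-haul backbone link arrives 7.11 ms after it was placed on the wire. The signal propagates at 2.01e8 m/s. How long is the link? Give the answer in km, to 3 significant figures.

d = s × t_prop = 2.01e+08 × 0.00711 = 1430 km.

1430 km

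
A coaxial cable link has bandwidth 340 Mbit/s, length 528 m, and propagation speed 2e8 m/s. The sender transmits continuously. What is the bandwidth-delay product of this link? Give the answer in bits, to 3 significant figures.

898 bits

Propagation delay = 528 / 200000000 = 2.64e-06 s.
BDP = R × t_prop = 340000000 × 2.64e-06 = 897.6 bits.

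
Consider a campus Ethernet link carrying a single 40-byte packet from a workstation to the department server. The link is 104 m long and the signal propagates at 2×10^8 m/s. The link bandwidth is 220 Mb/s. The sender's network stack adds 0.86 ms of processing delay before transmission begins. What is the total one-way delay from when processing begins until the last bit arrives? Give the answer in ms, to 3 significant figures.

0.862 ms

L = 40 × 8 = 320 bits.
Transmission delay = L/R = 320 / 220000000 = 0.00145455 ms.
Propagation delay = d/s = 104 m / 200000000 m/s = 0.00052 ms.
Plus processing delay 0.86 ms = 0.86 ms.
Total = 0.862 ms.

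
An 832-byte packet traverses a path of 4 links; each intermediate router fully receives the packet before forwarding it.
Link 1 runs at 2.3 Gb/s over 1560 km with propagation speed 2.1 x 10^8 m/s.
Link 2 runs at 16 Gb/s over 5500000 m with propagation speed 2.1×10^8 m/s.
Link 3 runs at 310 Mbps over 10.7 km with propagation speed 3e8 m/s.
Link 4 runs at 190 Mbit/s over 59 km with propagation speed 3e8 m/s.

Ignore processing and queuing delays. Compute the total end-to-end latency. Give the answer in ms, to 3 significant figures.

L = 832 × 8 = 6656 bits.
Transmission delays (L/R per hop): 0.00289391, 0.000416, 0.021471, 0.0350316 ms; sum = 0.0598125 ms.
Propagation delays (d/s per hop): 7.42857, 26.1905, 0.0356667, 0.196667 ms; sum = 33.8514 ms.
End-to-end = 33.9 ms.

33.9 ms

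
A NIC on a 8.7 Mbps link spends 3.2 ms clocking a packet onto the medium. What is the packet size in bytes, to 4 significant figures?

3480 bytes

L = R × t_tx = 8700000 b/s × 0.0032 s = 27840 bits.
In bytes: 27840 / 8 = 3480 bytes.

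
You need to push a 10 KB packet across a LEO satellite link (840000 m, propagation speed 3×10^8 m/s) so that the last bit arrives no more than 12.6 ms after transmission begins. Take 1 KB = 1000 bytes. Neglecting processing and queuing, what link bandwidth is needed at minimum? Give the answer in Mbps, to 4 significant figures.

L = 80000 bits.
Propagation delay = 840000 / 300000000 = 2.8 ms.
Transmission budget = 12.6 − 2.8 = 9.8 ms.
R ≥ L / t_tx = 80000 bits / 0.0098 s = 8.163 Mbps.

8.163 Mbps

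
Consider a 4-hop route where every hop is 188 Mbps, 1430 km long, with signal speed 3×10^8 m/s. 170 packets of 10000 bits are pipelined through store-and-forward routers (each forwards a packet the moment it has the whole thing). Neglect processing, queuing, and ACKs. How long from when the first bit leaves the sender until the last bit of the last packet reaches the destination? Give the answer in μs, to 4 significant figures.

28270 μs

Per-hop transmission t_tx = L/R = 10000/188000000 = 53.1915 μs.
Per-hop propagation t_prop = 1430000/300000000 = 4766.67 μs.
Pipeline fill: first packet needs 4·t_tx to clear all hops; remaining 169 packets each add one t_tx.
Total = (4+170-1)·t_tx + 4·t_prop = 173·53.1915 + 4·4766.67 = 28270 μs.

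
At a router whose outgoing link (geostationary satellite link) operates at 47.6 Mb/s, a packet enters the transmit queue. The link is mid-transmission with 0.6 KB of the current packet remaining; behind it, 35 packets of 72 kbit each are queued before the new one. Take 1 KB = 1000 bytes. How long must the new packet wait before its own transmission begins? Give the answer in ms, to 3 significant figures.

Each queued packet: L/R = 72000/47600000 = 1.51261 ms.
35 queued → 52.9412 ms.
Plus remaining 4800 bits of current packet: 0.10084 ms.
Queuing delay = 53.0 ms.

53.0 ms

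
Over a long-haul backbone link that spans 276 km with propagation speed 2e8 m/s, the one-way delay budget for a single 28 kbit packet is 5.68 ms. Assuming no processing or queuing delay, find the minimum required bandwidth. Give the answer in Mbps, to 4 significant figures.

6.512 Mbps

Propagation delay = 276000 / 200000000 = 1.38 ms.
Transmission budget = 5.68 − 1.38 = 4.3 ms.
R ≥ L / t_tx = 28000 bits / 0.0043 s = 6.512 Mbps.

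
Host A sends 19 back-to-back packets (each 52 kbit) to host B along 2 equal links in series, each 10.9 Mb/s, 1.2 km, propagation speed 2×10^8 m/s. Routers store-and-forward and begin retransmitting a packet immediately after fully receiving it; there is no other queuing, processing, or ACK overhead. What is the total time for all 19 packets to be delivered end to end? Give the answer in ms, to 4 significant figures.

95.42 ms

Per-hop transmission t_tx = L/R = 52000/10900000 = 4.77064 ms.
Per-hop propagation t_prop = 1200/200000000 = 0.006 ms.
Pipeline fill: first packet needs 2·t_tx to clear all hops; remaining 18 packets each add one t_tx.
Total = (2+19-1)·t_tx + 2·t_prop = 20·4.77064 + 2·0.006 = 95.42 ms.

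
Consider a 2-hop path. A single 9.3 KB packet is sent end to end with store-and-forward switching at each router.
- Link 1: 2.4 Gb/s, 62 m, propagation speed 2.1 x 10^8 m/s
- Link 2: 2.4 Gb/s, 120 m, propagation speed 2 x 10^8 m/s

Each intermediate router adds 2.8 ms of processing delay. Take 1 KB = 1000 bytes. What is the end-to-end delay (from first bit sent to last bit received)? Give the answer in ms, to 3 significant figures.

L = 74400 bits.
Transmission delay per hop = L/R = 74400/2400000000 = 0.031 ms; 2 hops → 0.062 ms.
Propagation delays (d/s per hop): 0.000295238, 0.0006 ms; sum = 0.000895238 ms.
Processing at 1 router(s): 1 × 2.8 ms = 2.8 ms.
End-to-end = 2.86 ms.

2.86 ms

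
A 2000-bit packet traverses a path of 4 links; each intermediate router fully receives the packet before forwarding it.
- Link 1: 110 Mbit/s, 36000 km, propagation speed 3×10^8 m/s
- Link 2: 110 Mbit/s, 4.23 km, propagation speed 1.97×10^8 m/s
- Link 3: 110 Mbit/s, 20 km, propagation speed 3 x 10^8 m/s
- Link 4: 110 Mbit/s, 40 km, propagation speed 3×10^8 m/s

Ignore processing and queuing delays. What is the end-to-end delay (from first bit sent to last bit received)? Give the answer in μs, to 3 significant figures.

120000 μs

Transmission delay per hop = L/R = 2000/110000000 = 18.1818 μs; 4 hops → 72.7273 μs.
Propagation delays (d/s per hop): 120000, 21.4721, 66.6667, 133.333 μs; sum = 120221 μs.
End-to-end = 120000 μs.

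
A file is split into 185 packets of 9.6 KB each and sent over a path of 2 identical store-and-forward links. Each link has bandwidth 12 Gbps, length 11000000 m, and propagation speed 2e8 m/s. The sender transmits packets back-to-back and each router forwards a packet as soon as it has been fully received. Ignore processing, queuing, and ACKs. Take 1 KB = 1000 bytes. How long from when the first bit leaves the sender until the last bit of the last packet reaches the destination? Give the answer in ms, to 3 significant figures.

111 ms

Per-hop transmission t_tx = L/R = 76800/12000000000 = 0.0064 ms.
Per-hop propagation t_prop = 11000000/200000000 = 55 ms.
Pipeline fill: first packet needs 2·t_tx to clear all hops; remaining 184 packets each add one t_tx.
Total = (2+185-1)·t_tx + 2·t_prop = 186·0.0064 + 2·55 = 111 ms.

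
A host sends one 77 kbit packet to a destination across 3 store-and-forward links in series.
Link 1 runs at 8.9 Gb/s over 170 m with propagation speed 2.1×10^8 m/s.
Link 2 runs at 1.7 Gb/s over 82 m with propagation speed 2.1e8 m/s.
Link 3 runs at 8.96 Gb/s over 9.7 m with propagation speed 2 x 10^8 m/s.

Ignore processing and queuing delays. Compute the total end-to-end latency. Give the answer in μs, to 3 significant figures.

63.8 μs

L = 77000 bits.
Transmission delays (L/R per hop): 8.65169, 45.2941, 8.59375 μs; sum = 62.5396 μs.
Propagation delays (d/s per hop): 0.809524, 0.390476, 0.0485 μs; sum = 1.2485 μs.
End-to-end = 63.8 μs.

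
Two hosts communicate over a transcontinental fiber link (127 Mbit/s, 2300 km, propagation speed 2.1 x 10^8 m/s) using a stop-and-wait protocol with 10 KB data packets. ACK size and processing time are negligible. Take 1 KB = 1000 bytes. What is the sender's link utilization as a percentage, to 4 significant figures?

t_tx = L/R = 80000/127000000 = 0.000629921 s.
t_prop = 2300000/210000000 = 0.0109524 s; RTT = 0.0219048 s.
Cycle = t_tx + RTT = 0.0225347 s.
Utilization = t_tx / cycle = 0.000629921/0.0225347 = 2.795 %.

2.795 %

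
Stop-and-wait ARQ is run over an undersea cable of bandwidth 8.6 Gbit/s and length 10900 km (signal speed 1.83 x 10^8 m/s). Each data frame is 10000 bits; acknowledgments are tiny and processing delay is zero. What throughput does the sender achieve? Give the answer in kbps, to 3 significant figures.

83.9 kbps

t_tx = L/R = 10000/8600000000 = 1.16279e-06 s.
t_prop = 10900000/183000000 = 0.0595628 s; RTT = 0.119126 s.
Cycle = t_tx + RTT = 0.119127 s.
Throughput = L / cycle = 10000 / 0.119127 = 83.9 kbps.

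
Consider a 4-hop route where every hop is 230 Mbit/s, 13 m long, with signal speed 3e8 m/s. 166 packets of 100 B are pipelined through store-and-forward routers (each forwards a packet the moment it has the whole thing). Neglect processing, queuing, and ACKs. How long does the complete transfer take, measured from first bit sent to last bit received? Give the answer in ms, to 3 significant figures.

Per-hop transmission t_tx = L/R = 800/230000000 = 0.00347826 ms.
Per-hop propagation t_prop = 13/300000000 = 4.33333e-05 ms.
Pipeline fill: first packet needs 4·t_tx to clear all hops; remaining 165 packets each add one t_tx.
Total = (4+166-1)·t_tx + 4·t_prop = 169·0.00347826 + 4·4.33333e-05 = 0.588 ms.

0.588 ms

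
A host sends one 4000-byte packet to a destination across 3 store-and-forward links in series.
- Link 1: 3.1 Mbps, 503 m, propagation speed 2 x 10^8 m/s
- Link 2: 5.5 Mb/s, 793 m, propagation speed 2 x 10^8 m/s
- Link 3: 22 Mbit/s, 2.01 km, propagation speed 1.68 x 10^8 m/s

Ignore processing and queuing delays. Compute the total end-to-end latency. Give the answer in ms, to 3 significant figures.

L = 4000 × 8 = 32000 bits.
Transmission delays (L/R per hop): 10.3226, 5.81818, 1.45455 ms; sum = 17.5953 ms.
Propagation delays (d/s per hop): 0.002515, 0.003965, 0.0119643 ms; sum = 0.0184443 ms.
End-to-end = 17.6 ms.

17.6 ms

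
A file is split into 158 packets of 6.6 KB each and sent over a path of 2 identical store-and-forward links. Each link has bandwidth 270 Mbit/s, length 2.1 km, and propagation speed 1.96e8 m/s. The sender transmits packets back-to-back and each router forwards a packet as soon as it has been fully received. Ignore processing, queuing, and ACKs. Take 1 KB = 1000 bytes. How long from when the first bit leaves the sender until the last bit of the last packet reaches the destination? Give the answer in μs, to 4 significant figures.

Per-hop transmission t_tx = L/R = 52800/270000000 = 195.556 μs.
Per-hop propagation t_prop = 2100/196000000 = 10.7143 μs.
Pipeline fill: first packet needs 2·t_tx to clear all hops; remaining 157 packets each add one t_tx.
Total = (2+158-1)·t_tx + 2·t_prop = 159·195.556 + 2·10.7143 = 31110 μs.

31110 μs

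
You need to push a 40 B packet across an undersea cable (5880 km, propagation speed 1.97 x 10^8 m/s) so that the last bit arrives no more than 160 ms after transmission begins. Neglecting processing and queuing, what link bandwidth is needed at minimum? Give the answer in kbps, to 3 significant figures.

L = 320 bits.
Propagation delay = 5880000 / 197000000 = 29.8477 ms.
Transmission budget = 160 − 29.8477 = 130.152 ms.
R ≥ L / t_tx = 320 bits / 0.130152 s = 2.46 kbps.

2.46 kbps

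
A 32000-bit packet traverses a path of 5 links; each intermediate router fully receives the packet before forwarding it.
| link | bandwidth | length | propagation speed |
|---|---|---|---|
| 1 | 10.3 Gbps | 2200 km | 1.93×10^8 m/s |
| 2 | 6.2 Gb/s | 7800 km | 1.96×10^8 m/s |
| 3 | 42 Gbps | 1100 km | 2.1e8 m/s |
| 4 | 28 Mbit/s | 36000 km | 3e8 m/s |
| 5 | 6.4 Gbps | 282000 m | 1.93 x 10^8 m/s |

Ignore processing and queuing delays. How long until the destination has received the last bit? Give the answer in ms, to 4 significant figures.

Transmission delays (L/R per hop): 0.0031068, 0.00516129, 0.000761905, 1.14286, 0.005 ms; sum = 1.15689 ms.
Propagation delays (d/s per hop): 11.399, 39.7959, 5.2381, 120, 1.46114 ms; sum = 177.894 ms.
End-to-end = 179.1 ms.

179.1 ms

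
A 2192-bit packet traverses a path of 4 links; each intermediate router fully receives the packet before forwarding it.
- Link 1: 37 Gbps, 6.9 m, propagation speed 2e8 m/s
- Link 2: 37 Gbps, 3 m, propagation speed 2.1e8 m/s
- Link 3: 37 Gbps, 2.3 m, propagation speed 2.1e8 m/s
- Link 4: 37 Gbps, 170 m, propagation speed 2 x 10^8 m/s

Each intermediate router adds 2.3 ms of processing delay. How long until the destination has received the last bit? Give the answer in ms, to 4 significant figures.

6.901 ms

Transmission delay per hop = L/R = 2192/37000000000 = 5.92432e-05 ms; 4 hops → 0.000236973 ms.
Propagation delays (d/s per hop): 3.45e-05, 1.42857e-05, 1.09524e-05, 0.00085 ms; sum = 0.000909738 ms.
Processing at 3 router(s): 3 × 2.3 ms = 6.9 ms.
End-to-end = 6.901 ms.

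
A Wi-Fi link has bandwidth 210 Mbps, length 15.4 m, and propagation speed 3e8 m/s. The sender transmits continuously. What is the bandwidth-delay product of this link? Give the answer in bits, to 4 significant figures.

10.78 bits

Propagation delay = 15.4 / 300000000 = 5.13333e-08 s.
BDP = R × t_prop = 210000000 × 5.13333e-08 = 10.78 bits.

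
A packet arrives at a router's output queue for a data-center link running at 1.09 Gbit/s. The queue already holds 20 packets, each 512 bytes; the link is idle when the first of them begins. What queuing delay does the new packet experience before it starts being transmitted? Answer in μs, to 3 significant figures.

Each queued packet: L/R = 4096/1090000000 = 3.7578 μs.
20 queued → 75.156 μs.
Queuing delay = 75.2 μs.

75.2 μs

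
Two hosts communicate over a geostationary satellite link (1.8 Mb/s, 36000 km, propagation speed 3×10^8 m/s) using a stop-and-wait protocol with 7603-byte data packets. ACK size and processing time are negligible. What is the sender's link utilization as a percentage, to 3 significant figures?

t_tx = L/R = 60824/1800000 = 0.0337911 s.
t_prop = 36000000/300000000 = 0.12 s; RTT = 0.24 s.
Cycle = t_tx + RTT = 0.273791 s.
Utilization = t_tx / cycle = 0.0337911/0.273791 = 12.3 %.

12.3 %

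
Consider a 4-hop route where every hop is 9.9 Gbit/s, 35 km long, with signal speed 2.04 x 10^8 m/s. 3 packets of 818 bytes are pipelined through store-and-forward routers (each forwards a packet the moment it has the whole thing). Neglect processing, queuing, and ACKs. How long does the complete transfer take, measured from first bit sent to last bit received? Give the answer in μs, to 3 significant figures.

Per-hop transmission t_tx = L/R = 6544/9900000000 = 0.66101 μs.
Per-hop propagation t_prop = 35000/204000000 = 171.569 μs.
Pipeline fill: first packet needs 4·t_tx to clear all hops; remaining 2 packets each add one t_tx.
Total = (4+3-1)·t_tx + 4·t_prop = 6·0.66101 + 4·171.569 = 690 μs.

690 μs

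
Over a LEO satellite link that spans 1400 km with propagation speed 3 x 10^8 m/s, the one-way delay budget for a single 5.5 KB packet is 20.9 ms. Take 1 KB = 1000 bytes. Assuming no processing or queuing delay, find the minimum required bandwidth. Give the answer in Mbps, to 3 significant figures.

2.71 Mbps

L = 44000 bits.
Propagation delay = 1400000 / 300000000 = 4.66667 ms.
Transmission budget = 20.9 − 4.66667 = 16.2333 ms.
R ≥ L / t_tx = 44000 bits / 0.0162333 s = 2.71 Mbps.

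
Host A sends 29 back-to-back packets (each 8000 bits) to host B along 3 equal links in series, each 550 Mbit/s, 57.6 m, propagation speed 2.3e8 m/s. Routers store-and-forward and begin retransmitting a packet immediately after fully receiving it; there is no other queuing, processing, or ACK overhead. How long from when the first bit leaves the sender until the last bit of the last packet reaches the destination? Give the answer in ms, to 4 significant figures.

0.4517 ms

Per-hop transmission t_tx = L/R = 8000/550000000 = 0.0145455 ms.
Per-hop propagation t_prop = 57.6/2.3e+08 = 0.000250435 ms.
Pipeline fill: first packet needs 3·t_tx to clear all hops; remaining 28 packets each add one t_tx.
Total = (3+29-1)·t_tx + 3·t_prop = 31·0.0145455 + 3·0.000250435 = 0.4517 ms.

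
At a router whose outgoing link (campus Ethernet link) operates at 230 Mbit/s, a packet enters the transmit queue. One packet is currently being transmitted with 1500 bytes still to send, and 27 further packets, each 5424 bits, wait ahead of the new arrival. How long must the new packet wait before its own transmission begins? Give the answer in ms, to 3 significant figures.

Each queued packet: L/R = 5424/230000000 = 0.0235826 ms.
27 queued → 0.63673 ms.
Plus remaining 12000 bits of current packet: 0.0521739 ms.
Queuing delay = 0.689 ms.

0.689 ms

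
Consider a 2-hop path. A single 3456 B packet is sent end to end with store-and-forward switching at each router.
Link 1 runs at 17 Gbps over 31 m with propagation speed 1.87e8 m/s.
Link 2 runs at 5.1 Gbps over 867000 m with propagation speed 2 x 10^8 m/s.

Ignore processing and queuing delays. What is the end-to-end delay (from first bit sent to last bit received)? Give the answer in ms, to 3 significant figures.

L = 3456 × 8 = 27648 bits.
Transmission delays (L/R per hop): 0.00162635, 0.00542118 ms; sum = 0.00704753 ms.
Propagation delays (d/s per hop): 0.000165775, 4.335 ms; sum = 4.33517 ms.
End-to-end = 4.34 ms.

4.34 ms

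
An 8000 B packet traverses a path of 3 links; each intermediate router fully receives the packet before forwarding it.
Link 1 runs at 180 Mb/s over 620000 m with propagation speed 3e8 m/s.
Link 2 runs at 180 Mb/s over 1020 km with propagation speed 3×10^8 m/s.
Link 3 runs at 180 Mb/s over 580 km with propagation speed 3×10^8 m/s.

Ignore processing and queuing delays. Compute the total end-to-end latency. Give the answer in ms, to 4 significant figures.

8.467 ms

L = 8000 × 8 = 64000 bits.
Transmission delay per hop = L/R = 64000/180000000 = 0.355556 ms; 3 hops → 1.06667 ms.
Propagation delays (d/s per hop): 2.06667, 3.4, 1.93333 ms; sum = 7.4 ms.
End-to-end = 8.467 ms.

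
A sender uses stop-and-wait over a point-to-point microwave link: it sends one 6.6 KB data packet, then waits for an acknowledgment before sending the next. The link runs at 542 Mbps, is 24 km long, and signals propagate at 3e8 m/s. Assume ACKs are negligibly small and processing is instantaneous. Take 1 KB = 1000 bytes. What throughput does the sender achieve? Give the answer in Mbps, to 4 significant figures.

t_tx = L/R = 52800/542000000 = 9.7417e-05 s.
t_prop = 24000/300000000 = 8e-05 s; RTT = 0.00016 s.
Cycle = t_tx + RTT = 0.000257417 s.
Throughput = L / cycle = 52800 / 0.000257417 = 205.1 Mbps.

205.1 Mbps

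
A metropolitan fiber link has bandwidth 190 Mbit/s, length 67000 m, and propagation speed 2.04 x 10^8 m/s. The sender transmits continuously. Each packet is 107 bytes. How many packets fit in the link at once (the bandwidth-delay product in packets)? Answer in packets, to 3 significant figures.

72.9 packets

Propagation delay = 67000 / 204000000 = 0.000328431 s.
BDP = R × t_prop = 190000000 × 0.000328431 = 62402 bits.
In packets of 856 bits: 72.9 packets.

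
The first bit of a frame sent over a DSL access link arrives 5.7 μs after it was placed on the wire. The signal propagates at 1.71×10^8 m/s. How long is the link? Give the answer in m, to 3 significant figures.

975 m

d = s × t_prop = 171000000 × 5.7e-06 = 975 m.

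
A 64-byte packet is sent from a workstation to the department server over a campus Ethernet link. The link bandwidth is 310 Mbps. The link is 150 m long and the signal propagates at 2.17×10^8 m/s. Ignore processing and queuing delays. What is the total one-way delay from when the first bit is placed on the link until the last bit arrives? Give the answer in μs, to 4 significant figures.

2.343 μs

L = 64 × 8 = 512 bits.
Transmission delay = L/R = 512 / 310000000 = 1.65161 μs.
Propagation delay = d/s = 150 m / 217000000 m/s = 0.691244 μs.
Total = 2.343 μs.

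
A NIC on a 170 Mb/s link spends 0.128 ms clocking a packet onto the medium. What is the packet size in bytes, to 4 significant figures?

2720 bytes

L = R × t_tx = 170000000 b/s × 0.000128 s = 21760 bits.
In bytes: 21760 / 8 = 2720 bytes.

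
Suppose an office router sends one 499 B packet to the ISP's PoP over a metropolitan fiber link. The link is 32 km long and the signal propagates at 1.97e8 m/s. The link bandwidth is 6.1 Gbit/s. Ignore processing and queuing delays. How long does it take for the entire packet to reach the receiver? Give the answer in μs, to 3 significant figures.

163 μs

L = 499 × 8 = 3992 bits.
Transmission delay = L/R = 3992 / 6100000000 = 0.654426 μs.
Propagation delay = d/s = 32000 m / 197000000 m/s = 162.437 μs.
Total = 163 μs.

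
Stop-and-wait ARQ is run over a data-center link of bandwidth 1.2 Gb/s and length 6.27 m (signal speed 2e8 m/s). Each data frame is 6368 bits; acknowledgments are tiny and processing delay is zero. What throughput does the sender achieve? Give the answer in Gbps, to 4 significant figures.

1.186 Gbps

t_tx = L/R = 6368/1200000000 = 5.30667e-06 s.
t_prop = 6.27/200000000 = 3.135e-08 s; RTT = 6.27e-08 s.
Cycle = t_tx + RTT = 5.36937e-06 s.
Throughput = L / cycle = 6368 / 5.36937e-06 = 1.186 Gbps.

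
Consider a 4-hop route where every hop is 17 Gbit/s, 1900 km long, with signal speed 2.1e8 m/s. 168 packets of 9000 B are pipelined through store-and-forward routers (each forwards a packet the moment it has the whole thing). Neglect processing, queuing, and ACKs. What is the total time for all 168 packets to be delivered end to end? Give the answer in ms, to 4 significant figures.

36.91 ms

Per-hop transmission t_tx = L/R = 72000/17000000000 = 0.00423529 ms.
Per-hop propagation t_prop = 1900000/210000000 = 9.04762 ms.
Pipeline fill: first packet needs 4·t_tx to clear all hops; remaining 167 packets each add one t_tx.
Total = (4+168-1)·t_tx + 4·t_prop = 171·0.00423529 + 4·9.04762 = 36.91 ms.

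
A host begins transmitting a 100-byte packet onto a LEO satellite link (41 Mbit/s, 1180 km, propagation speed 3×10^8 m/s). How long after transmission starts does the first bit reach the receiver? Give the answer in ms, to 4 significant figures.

3.933 ms

First bit experiences only propagation delay: d/s = 1180000/300000000 = 3.933 ms.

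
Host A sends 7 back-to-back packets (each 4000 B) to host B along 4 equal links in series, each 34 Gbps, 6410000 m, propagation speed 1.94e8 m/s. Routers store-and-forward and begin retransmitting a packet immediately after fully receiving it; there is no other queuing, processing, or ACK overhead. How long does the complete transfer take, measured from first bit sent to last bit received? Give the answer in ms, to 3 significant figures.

Per-hop transmission t_tx = L/R = 32000/34000000000 = 0.000941176 ms.
Per-hop propagation t_prop = 6410000/194000000 = 33.0412 ms.
Pipeline fill: first packet needs 4·t_tx to clear all hops; remaining 6 packets each add one t_tx.
Total = (4+7-1)·t_tx + 4·t_prop = 10·0.000941176 + 4·33.0412 = 132 ms.

132 ms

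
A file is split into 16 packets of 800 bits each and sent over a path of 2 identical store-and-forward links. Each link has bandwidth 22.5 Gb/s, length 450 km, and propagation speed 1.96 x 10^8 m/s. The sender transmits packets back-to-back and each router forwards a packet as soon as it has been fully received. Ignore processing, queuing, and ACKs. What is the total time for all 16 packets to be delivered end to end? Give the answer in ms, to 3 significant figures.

4.59 ms

Per-hop transmission t_tx = L/R = 800/22500000000 = 3.55556e-05 ms.
Per-hop propagation t_prop = 450000/196000000 = 2.29592 ms.
Pipeline fill: first packet needs 2·t_tx to clear all hops; remaining 15 packets each add one t_tx.
Total = (2+16-1)·t_tx + 2·t_prop = 17·3.55556e-05 + 2·2.29592 = 4.59 ms.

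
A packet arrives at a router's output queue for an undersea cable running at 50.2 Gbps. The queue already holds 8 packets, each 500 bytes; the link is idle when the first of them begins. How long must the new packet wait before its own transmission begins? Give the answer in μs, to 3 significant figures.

0.637 μs

Each queued packet: L/R = 4000/50200000000 = 0.0796813 μs.
8 queued → 0.63745 μs.
Queuing delay = 0.637 μs.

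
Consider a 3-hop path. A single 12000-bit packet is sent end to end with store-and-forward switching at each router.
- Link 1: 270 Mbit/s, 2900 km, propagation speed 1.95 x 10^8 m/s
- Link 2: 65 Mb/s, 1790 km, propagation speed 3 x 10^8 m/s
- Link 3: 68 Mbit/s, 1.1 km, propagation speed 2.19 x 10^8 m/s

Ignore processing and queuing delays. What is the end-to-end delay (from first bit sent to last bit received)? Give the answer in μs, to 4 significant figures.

Transmission delays (L/R per hop): 44.4444, 184.615, 176.471 μs; sum = 405.53 μs.
Propagation delays (d/s per hop): 14871.8, 5966.67, 5.02283 μs; sum = 20843.5 μs.
End-to-end = 21250 μs.

21250 μs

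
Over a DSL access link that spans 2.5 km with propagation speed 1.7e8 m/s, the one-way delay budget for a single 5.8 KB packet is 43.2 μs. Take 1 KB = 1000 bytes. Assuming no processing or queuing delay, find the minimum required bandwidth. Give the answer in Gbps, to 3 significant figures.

L = 46400 bits.
Propagation delay = 2500 / 170000000 = 14.7059 μs.
Transmission budget = 43.2 − 14.7059 = 28.4941 μs.
R ≥ L / t_tx = 46400 bits / 2.84941e-05 s = 1.63 Gbps.

1.63 Gbps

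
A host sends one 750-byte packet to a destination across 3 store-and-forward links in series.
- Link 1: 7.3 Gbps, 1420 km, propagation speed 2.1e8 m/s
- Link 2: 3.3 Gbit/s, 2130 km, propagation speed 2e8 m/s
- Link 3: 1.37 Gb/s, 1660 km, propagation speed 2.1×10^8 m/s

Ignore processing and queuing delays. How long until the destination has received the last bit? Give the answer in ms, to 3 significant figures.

L = 750 × 8 = 6000 bits.
Transmission delays (L/R per hop): 0.000821918, 0.00181818, 0.00437956 ms; sum = 0.00701966 ms.
Propagation delays (d/s per hop): 6.7619, 10.65, 7.90476 ms; sum = 25.3167 ms.
End-to-end = 25.3 ms.

25.3 ms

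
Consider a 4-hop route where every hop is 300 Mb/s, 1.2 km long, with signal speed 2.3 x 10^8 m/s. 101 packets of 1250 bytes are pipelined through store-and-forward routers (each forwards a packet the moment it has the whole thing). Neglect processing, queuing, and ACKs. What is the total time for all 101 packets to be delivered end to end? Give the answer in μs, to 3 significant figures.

Per-hop transmission t_tx = L/R = 10000/300000000 = 33.3333 μs.
Per-hop propagation t_prop = 1200/2.3e+08 = 5.21739 μs.
Pipeline fill: first packet needs 4·t_tx to clear all hops; remaining 100 packets each add one t_tx.
Total = (4+101-1)·t_tx + 4·t_prop = 104·33.3333 + 4·5.21739 = 3490 μs.

3490 μs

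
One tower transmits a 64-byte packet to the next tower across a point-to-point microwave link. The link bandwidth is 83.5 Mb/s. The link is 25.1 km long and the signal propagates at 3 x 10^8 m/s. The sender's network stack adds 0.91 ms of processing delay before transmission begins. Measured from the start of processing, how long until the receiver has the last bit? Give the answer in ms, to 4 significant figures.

0.9998 ms

L = 64 × 8 = 512 bits.
Transmission delay = L/R = 512 / 83500000 = 0.00613174 ms.
Propagation delay = d/s = 25100 m / 300000000 m/s = 0.0836667 ms.
Plus processing delay 0.91 ms = 0.91 ms.
Total = 0.9998 ms.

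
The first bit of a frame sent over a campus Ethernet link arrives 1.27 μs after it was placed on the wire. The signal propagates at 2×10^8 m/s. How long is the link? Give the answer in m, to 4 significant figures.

254.0 m

d = s × t_prop = 200000000 × 1.27e-06 = 254.0 m.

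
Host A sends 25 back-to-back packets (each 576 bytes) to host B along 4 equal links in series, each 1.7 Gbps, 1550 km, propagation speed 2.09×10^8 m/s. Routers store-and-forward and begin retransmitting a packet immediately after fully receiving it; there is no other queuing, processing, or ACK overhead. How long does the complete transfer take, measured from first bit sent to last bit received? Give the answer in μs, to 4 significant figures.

29740 μs

Per-hop transmission t_tx = L/R = 4608/1700000000 = 2.71059 μs.
Per-hop propagation t_prop = 1550000/209000000 = 7416.27 μs.
Pipeline fill: first packet needs 4·t_tx to clear all hops; remaining 24 packets each add one t_tx.
Total = (4+25-1)·t_tx + 4·t_prop = 28·2.71059 + 4·7416.27 = 29740 μs.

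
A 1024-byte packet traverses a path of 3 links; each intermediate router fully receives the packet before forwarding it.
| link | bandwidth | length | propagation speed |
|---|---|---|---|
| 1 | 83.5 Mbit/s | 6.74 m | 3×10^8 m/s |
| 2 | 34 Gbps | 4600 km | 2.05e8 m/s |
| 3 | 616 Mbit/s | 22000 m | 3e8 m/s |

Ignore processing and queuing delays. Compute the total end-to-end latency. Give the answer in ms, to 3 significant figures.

L = 1024 × 8 = 8192 bits.
Transmission delays (L/R per hop): 0.0981078, 0.000240941, 0.0132987 ms; sum = 0.111647 ms.
Propagation delays (d/s per hop): 2.24667e-05, 22.439, 0.0733333 ms; sum = 22.5124 ms.
End-to-end = 22.6 ms.

22.6 ms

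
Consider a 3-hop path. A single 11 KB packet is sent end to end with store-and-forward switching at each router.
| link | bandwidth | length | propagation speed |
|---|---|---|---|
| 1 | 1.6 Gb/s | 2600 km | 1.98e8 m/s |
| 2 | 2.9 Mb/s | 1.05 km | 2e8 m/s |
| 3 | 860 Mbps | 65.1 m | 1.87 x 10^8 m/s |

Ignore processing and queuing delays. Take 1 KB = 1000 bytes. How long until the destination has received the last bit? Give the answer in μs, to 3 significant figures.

L = 88000 bits.
Transmission delays (L/R per hop): 55, 30344.8, 102.326 μs; sum = 30502.2 μs.
Propagation delays (d/s per hop): 13131.3, 5.25, 0.348128 μs; sum = 13136.9 μs.
End-to-end = 43600 μs.

43600 μs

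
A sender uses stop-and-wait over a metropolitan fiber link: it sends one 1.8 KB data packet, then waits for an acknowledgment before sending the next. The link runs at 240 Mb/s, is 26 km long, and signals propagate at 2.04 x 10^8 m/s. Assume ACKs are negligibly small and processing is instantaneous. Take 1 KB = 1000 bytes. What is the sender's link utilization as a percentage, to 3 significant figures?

19.1 %

t_tx = L/R = 14400/240000000 = 6e-05 s.
t_prop = 26000/204000000 = 0.000127451 s; RTT = 0.000254902 s.
Cycle = t_tx + RTT = 0.000314902 s.
Utilization = t_tx / cycle = 6e-05/0.000314902 = 19.1 %.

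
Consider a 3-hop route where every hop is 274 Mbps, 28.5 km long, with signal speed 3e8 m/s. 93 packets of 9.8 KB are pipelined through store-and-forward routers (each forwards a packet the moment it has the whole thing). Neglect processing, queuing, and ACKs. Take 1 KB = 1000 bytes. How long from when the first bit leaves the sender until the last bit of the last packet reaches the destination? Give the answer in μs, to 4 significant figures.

Per-hop transmission t_tx = L/R = 78400/274000000 = 286.131 μs.
Per-hop propagation t_prop = 28500/300000000 = 95 μs.
Pipeline fill: first packet needs 3·t_tx to clear all hops; remaining 92 packets each add one t_tx.
Total = (3+93-1)·t_tx + 3·t_prop = 95·286.131 + 3·95 = 27470 μs.

27470 μs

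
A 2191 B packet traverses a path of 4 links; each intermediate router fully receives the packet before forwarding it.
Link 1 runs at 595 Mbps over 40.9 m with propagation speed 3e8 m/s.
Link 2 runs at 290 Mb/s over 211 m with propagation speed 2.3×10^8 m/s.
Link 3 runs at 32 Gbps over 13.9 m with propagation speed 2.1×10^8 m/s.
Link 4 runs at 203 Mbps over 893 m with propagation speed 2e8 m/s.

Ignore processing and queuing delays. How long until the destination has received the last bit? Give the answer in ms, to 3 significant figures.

0.182 ms

L = 2191 × 8 = 17528 bits.
Transmission delays (L/R per hop): 0.0294588, 0.0604414, 0.00054775, 0.0863448 ms; sum = 0.176793 ms.
Propagation delays (d/s per hop): 0.000136333, 0.000917391, 6.61905e-05, 0.004465 ms; sum = 0.00558492 ms.
End-to-end = 0.182 ms.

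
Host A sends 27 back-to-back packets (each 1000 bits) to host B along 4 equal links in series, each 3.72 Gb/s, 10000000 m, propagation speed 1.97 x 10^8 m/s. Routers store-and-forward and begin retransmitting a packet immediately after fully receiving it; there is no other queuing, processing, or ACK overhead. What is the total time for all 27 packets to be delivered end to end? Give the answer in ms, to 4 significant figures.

Per-hop transmission t_tx = L/R = 1000/3720000000 = 0.000268817 ms.
Per-hop propagation t_prop = 10000000/197000000 = 50.7614 ms.
Pipeline fill: first packet needs 4·t_tx to clear all hops; remaining 26 packets each add one t_tx.
Total = (4+27-1)·t_tx + 4·t_prop = 30·0.000268817 + 4·50.7614 = 203.1 ms.

203.1 ms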